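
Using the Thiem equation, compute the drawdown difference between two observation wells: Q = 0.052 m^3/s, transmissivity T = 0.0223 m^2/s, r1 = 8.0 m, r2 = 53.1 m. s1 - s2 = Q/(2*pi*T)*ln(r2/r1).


Thiem equation: s1 - s2 = Q/(2*pi*T) * ln(r2/r1).
ln(r2/r1) = ln(53.1/8.0) = 1.8927.
Q/(2*pi*T) = 0.052 / (2*pi*0.0223) = 0.052 / 0.1401 = 0.3711.
s1 - s2 = 0.3711 * 1.8927 = 0.7024 m.

0.7024


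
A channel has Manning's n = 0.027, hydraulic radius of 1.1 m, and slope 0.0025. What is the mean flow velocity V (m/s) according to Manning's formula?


Manning's equation gives V = (1/n) * R^(2/3) * S^(1/2).
First, compute R^(2/3) = 1.1^(2/3) = 1.0656.
Next, S^(1/2) = 0.0025^(1/2) = 0.05.
Then 1/n = 1/0.027 = 37.04.
V = 37.04 * 1.0656 * 0.05 = 1.9733 m/s.

1.9733


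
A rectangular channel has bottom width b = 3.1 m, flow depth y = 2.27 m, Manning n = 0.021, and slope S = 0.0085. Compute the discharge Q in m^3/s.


For a rectangular channel, the cross-sectional area A = b * y = 3.1 * 2.27 = 7.04 m^2.
The wetted perimeter P = b + 2y = 3.1 + 2*2.27 = 7.64 m.
Hydraulic radius R = A/P = 7.04/7.64 = 0.9211 m.
Velocity V = (1/n)*R^(2/3)*S^(1/2) = (1/0.021)*0.9211^(2/3)*0.0085^(1/2) = 4.1561 m/s.
Discharge Q = A * V = 7.04 * 4.1561 = 29.246 m^3/s.

29.246


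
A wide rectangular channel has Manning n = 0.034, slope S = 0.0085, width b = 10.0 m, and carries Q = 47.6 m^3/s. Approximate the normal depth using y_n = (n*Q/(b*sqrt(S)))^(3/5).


We use the wide-channel approximation y_n = (n*Q/(b*sqrt(S)))^(3/5).
sqrt(S) = sqrt(0.0085) = 0.092195.
Numerator: n*Q = 0.034 * 47.6 = 1.6184.
Denominator: b*sqrt(S) = 10.0 * 0.092195 = 0.92195.
arg = 1.7554.
y_n = 1.7554^(3/5) = 1.4016 m.

1.4016


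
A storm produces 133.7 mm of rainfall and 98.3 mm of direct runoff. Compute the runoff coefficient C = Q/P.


The runoff coefficient C = runoff depth / rainfall depth.
C = 98.3 / 133.7
  = 0.7352.

0.7352


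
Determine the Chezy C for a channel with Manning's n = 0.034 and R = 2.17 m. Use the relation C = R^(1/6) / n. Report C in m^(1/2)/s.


The Chezy coefficient relates to Manning's n through C = R^(1/6) / n.
R^(1/6) = 2.17^(1/6) = 1.137828.
C = 1.137828 / 0.034 = 33.47 m^(1/2)/s.

33.47


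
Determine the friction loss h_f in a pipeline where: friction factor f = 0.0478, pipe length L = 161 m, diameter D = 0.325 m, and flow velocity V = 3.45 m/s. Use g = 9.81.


Darcy-Weisbach equation: h_f = f * (L/D) * V^2/(2g).
f * L/D = 0.0478 * 161/0.325 = 23.6794.
V^2/(2g) = 3.45^2 / (2*9.81) = 11.9025 / 19.62 = 0.6067 m.
h_f = 23.6794 * 0.6067 = 14.365 m.

14.365


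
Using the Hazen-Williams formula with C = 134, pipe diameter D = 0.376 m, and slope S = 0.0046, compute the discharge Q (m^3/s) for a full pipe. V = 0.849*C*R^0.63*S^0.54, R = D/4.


For a full circular pipe, R = D/4 = 0.376/4 = 0.094 m.
V = 0.849 * 134 * 0.094^0.63 * 0.0046^0.54
  = 0.849 * 134 * 0.225461 * 0.054688
  = 1.4027 m/s.
Pipe area A = pi*D^2/4 = pi*0.376^2/4 = 0.111 m^2.
Q = A * V = 0.111 * 1.4027 = 0.1558 m^3/s.

0.1558


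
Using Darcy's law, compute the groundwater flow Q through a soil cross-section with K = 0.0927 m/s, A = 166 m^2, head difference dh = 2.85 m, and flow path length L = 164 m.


Darcy's law: Q = K * A * i, where i = dh/L.
Hydraulic gradient i = 2.85 / 164 = 0.017378.
Q = 0.0927 * 166 * 0.017378
  = 0.2674 m^3/s.

0.2674


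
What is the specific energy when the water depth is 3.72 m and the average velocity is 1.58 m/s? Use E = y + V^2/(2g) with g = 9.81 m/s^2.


Specific energy E = y + V^2/(2g).
Velocity head = V^2/(2g) = 1.58^2 / (2*9.81) = 2.4964 / 19.62 = 0.1272 m.
E = 3.72 + 0.1272 = 3.8472 m.

3.8472


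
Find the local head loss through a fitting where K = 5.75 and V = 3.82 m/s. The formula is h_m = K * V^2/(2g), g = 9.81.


Minor loss formula: h_m = K * V^2/(2g).
V^2 = 3.82^2 = 14.5924.
V^2/(2g) = 14.5924 / 19.62 = 0.7438 m.
h_m = 5.75 * 0.7438 = 4.2766 m.

4.2766


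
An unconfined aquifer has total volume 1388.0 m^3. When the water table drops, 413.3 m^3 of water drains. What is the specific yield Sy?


Specific yield Sy = Volume drained / Total volume.
Sy = 413.3 / 1388.0
   = 0.2978.

0.2978


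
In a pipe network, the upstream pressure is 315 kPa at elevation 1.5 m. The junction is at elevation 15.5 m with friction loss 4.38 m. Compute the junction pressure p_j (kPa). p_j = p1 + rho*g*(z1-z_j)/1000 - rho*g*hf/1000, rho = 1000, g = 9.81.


Junction pressure: p_j = p1 + rho*g*(z1 - z_j)/1000 - rho*g*hf/1000.
Elevation term = 1000*9.81*(1.5 - 15.5)/1000 = -137.34 kPa.
Friction term = 1000*9.81*4.38/1000 = 42.968 kPa.
p_j = 315 + -137.34 - 42.968 = 134.69 kPa.

134.69


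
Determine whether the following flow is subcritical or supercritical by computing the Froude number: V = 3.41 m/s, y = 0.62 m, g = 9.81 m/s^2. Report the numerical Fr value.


The Froude number is defined as Fr = V / sqrt(g*y).
g*y = 9.81 * 0.62 = 6.0822.
sqrt(g*y) = sqrt(6.0822) = 2.4662.
Fr = 3.41 / 2.4662 = 1.3827.
Since Fr > 1, the flow is supercritical.

1.3827


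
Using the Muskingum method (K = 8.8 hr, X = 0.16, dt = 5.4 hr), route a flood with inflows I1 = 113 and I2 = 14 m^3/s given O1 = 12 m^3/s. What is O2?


Muskingum coefficients:
denom = 2*K*(1-X) + dt = 2*8.8*(1-0.16) + 5.4 = 20.184.
C0 = (dt - 2*K*X)/denom = (5.4 - 2*8.8*0.16)/20.184 = 0.128.
C1 = (dt + 2*K*X)/denom = (5.4 + 2*8.8*0.16)/20.184 = 0.4071.
C2 = (2*K*(1-X) - dt)/denom = 0.4649.
O2 = C0*I2 + C1*I1 + C2*O1
   = 0.128*14 + 0.4071*113 + 0.4649*12
   = 53.37 m^3/s.

53.37


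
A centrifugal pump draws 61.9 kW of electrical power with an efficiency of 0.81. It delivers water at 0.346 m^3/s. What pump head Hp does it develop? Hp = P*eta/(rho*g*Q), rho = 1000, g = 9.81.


Pump head formula: Hp = P * eta / (rho * g * Q).
Numerator: P * eta = 61.9 * 1000 * 0.81 = 50139.0 W.
Denominator: rho * g * Q = 1000 * 9.81 * 0.346 = 3394.26.
Hp = 50139.0 / 3394.26 = 14.77 m.

14.77


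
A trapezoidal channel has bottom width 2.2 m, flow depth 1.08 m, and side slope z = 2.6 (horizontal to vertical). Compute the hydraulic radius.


For a trapezoidal section with side slope z:
A = (b + z*y)*y = (2.2 + 2.6*1.08)*1.08 = 5.409 m^2.
P = b + 2*y*sqrt(1 + z^2) = 2.2 + 2*1.08*sqrt(1 + 2.6^2) = 8.217 m.
R = A/P = 5.409 / 8.217 = 0.6582 m.

0.6582


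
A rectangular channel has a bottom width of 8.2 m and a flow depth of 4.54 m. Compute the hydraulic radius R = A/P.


For a rectangular section:
Flow area A = b * y = 8.2 * 4.54 = 37.23 m^2.
Wetted perimeter P = b + 2y = 8.2 + 2*4.54 = 17.28 m.
Hydraulic radius R = A/P = 37.23 / 17.28 = 2.1544 m.

2.1544


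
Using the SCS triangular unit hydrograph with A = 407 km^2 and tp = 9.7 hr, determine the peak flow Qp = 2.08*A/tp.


SCS formula: Qp = 2.08 * A / tp.
Qp = 2.08 * 407 / 9.7
   = 846.56 / 9.7
   = 87.27 m^3/s per cm.

87.27


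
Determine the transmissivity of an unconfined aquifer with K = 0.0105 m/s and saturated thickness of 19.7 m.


Transmissivity is defined as T = K * h.
T = 0.0105 * 19.7
  = 0.2069 m^2/s.

0.2069


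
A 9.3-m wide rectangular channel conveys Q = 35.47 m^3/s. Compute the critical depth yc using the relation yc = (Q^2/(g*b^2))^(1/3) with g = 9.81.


Using yc = (Q^2 / (g * b^2))^(1/3):
Q^2 = 35.47^2 = 1258.12.
g * b^2 = 9.81 * 9.3^2 = 9.81 * 86.49 = 848.47.
Q^2 / (g*b^2) = 1258.12 / 848.47 = 1.4828.
yc = 1.4828^(1/3) = 1.1403 m.

1.1403


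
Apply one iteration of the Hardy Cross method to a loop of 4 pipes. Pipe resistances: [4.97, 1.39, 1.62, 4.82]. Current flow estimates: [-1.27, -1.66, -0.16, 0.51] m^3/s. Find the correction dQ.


Numerator terms (r*Q*|Q|): 4.97*-1.27*|-1.27| = -8.0161; 1.39*-1.66*|-1.66| = -3.8303; 1.62*-0.16*|-0.16| = -0.0415; 4.82*0.51*|0.51| = 1.2537.
Sum of numerator = -10.6342.
Denominator terms (r*|Q|): 4.97*|-1.27| = 6.3119; 1.39*|-1.66| = 2.3074; 1.62*|-0.16| = 0.2592; 4.82*|0.51| = 2.4582.
2 * sum of denominator = 2 * 11.3367 = 22.6734.
dQ = --10.6342 / 22.6734 = 0.469 m^3/s.

0.469


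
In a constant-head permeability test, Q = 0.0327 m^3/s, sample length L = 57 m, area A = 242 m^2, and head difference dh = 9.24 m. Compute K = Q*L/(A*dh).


From K = Q*L / (A*dh):
Numerator: Q*L = 0.0327 * 57 = 1.8639.
Denominator: A*dh = 242 * 9.24 = 2236.08.
K = 1.8639 / 2236.08 = 0.000834 m/s.

0.000834


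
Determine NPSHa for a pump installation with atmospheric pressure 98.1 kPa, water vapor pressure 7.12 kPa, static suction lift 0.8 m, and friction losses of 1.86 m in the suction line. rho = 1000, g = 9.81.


NPSHa = p_atm/(rho*g) - z_s - hf_s - p_vap/(rho*g).
p_atm/(rho*g) = 98.1*1000 / (1000*9.81) = 10.0 m.
p_vap/(rho*g) = 7.12*1000 / (1000*9.81) = 0.726 m.
NPSHa = 10.0 - 0.8 - 1.86 - 0.726
      = 6.61 m.

6.61


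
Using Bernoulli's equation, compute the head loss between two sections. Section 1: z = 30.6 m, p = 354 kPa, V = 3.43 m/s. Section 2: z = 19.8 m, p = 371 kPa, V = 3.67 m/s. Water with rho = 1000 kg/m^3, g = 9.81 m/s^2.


Total head at each section: H = z + p/(rho*g) + V^2/(2g).
H1 = 30.6 + 354*1000/(1000*9.81) + 3.43^2/(2*9.81)
   = 30.6 + 36.086 + 0.5996
   = 67.285 m.
H2 = 19.8 + 371*1000/(1000*9.81) + 3.67^2/(2*9.81)
   = 19.8 + 37.819 + 0.6865
   = 58.305 m.
h_L = H1 - H2 = 67.285 - 58.305 = 8.98 m.

8.98


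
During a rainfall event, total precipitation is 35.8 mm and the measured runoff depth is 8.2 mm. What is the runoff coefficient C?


The runoff coefficient C = runoff depth / rainfall depth.
C = 8.2 / 35.8
  = 0.2291.

0.2291


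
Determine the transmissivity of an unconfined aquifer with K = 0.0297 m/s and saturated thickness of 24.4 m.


Transmissivity is defined as T = K * h.
T = 0.0297 * 24.4
  = 0.7247 m^2/s.

0.7247


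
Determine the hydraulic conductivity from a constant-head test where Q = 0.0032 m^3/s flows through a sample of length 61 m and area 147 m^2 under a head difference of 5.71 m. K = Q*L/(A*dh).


From K = Q*L / (A*dh):
Numerator: Q*L = 0.0032 * 61 = 0.1952.
Denominator: A*dh = 147 * 5.71 = 839.37.
K = 0.1952 / 839.37 = 0.000233 m/s.

0.000233


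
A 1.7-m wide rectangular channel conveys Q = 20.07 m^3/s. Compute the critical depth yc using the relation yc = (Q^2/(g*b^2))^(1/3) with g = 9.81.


Using yc = (Q^2 / (g * b^2))^(1/3):
Q^2 = 20.07^2 = 402.8.
g * b^2 = 9.81 * 1.7^2 = 9.81 * 2.89 = 28.35.
Q^2 / (g*b^2) = 402.8 / 28.35 = 14.2081.
yc = 14.2081^(1/3) = 2.422 m.

2.422


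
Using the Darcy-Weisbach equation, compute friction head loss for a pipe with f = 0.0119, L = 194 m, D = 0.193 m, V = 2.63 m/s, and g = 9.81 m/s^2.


Darcy-Weisbach equation: h_f = f * (L/D) * V^2/(2g).
f * L/D = 0.0119 * 194/0.193 = 11.9617.
V^2/(2g) = 2.63^2 / (2*9.81) = 6.9169 / 19.62 = 0.3525 m.
h_f = 11.9617 * 0.3525 = 4.217 m.

4.217


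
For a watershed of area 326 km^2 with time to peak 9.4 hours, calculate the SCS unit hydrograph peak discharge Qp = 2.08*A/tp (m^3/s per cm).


SCS formula: Qp = 2.08 * A / tp.
Qp = 2.08 * 326 / 9.4
   = 678.08 / 9.4
   = 72.14 m^3/s per cm.

72.14


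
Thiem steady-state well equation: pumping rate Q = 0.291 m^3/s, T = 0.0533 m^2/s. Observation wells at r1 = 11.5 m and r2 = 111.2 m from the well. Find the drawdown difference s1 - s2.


Thiem equation: s1 - s2 = Q/(2*pi*T) * ln(r2/r1).
ln(r2/r1) = ln(111.2/11.5) = 2.269.
Q/(2*pi*T) = 0.291 / (2*pi*0.0533) = 0.291 / 0.3349 = 0.8689.
s1 - s2 = 0.8689 * 2.269 = 1.9716 m.

1.9716


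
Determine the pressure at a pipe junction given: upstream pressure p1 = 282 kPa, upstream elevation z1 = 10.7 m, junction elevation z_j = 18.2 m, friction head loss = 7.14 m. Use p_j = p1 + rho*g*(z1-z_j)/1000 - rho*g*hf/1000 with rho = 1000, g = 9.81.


Junction pressure: p_j = p1 + rho*g*(z1 - z_j)/1000 - rho*g*hf/1000.
Elevation term = 1000*9.81*(10.7 - 18.2)/1000 = -73.575 kPa.
Friction term = 1000*9.81*7.14/1000 = 70.043 kPa.
p_j = 282 + -73.575 - 70.043 = 138.38 kPa.

138.38


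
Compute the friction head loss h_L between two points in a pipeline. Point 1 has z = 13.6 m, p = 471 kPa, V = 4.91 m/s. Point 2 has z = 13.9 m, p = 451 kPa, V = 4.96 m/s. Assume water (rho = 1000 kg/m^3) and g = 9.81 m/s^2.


Total head at each section: H = z + p/(rho*g) + V^2/(2g).
H1 = 13.6 + 471*1000/(1000*9.81) + 4.91^2/(2*9.81)
   = 13.6 + 48.012 + 1.2288
   = 62.841 m.
H2 = 13.9 + 451*1000/(1000*9.81) + 4.96^2/(2*9.81)
   = 13.9 + 45.973 + 1.2539
   = 61.127 m.
h_L = H1 - H2 = 62.841 - 61.127 = 1.714 m.

1.714


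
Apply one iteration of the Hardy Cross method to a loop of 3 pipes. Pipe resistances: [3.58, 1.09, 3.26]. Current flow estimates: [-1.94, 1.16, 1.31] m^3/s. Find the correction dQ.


Numerator terms (r*Q*|Q|): 3.58*-1.94*|-1.94| = -13.4737; 1.09*1.16*|1.16| = 1.4667; 3.26*1.31*|1.31| = 5.5945.
Sum of numerator = -6.4125.
Denominator terms (r*|Q|): 3.58*|-1.94| = 6.9452; 1.09*|1.16| = 1.2644; 3.26*|1.31| = 4.2706.
2 * sum of denominator = 2 * 12.4802 = 24.9604.
dQ = --6.4125 / 24.9604 = 0.2569 m^3/s.

0.2569


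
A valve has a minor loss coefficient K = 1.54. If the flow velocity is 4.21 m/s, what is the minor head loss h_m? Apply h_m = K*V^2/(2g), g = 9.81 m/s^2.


Minor loss formula: h_m = K * V^2/(2g).
V^2 = 4.21^2 = 17.7241.
V^2/(2g) = 17.7241 / 19.62 = 0.9034 m.
h_m = 1.54 * 0.9034 = 1.3912 m.

1.3912


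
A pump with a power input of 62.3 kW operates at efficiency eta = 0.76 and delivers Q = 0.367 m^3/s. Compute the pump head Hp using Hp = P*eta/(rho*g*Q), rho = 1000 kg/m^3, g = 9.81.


Pump head formula: Hp = P * eta / (rho * g * Q).
Numerator: P * eta = 62.3 * 1000 * 0.76 = 47348.0 W.
Denominator: rho * g * Q = 1000 * 9.81 * 0.367 = 3600.27.
Hp = 47348.0 / 3600.27 = 13.15 m.

13.15


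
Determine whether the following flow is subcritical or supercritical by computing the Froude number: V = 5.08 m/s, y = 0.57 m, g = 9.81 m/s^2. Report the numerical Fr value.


The Froude number is defined as Fr = V / sqrt(g*y).
g*y = 9.81 * 0.57 = 5.5917.
sqrt(g*y) = sqrt(5.5917) = 2.3647.
Fr = 5.08 / 2.3647 = 2.1483.
Since Fr > 1, the flow is supercritical.

2.1483


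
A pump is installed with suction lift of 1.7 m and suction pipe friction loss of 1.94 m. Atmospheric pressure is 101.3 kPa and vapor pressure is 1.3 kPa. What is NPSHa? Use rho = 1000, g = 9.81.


NPSHa = p_atm/(rho*g) - z_s - hf_s - p_vap/(rho*g).
p_atm/(rho*g) = 101.3*1000 / (1000*9.81) = 10.326 m.
p_vap/(rho*g) = 1.3*1000 / (1000*9.81) = 0.133 m.
NPSHa = 10.326 - 1.7 - 1.94 - 0.133
      = 6.55 m.

6.55


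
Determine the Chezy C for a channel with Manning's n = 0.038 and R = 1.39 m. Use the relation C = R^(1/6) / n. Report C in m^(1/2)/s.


The Chezy coefficient relates to Manning's n through C = R^(1/6) / n.
R^(1/6) = 1.39^(1/6) = 1.056418.
C = 1.056418 / 0.038 = 27.8 m^(1/2)/s.

27.8


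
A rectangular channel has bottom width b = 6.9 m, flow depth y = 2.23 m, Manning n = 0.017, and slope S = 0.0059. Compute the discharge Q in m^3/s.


For a rectangular channel, the cross-sectional area A = b * y = 6.9 * 2.23 = 15.39 m^2.
The wetted perimeter P = b + 2y = 6.9 + 2*2.23 = 11.36 m.
Hydraulic radius R = A/P = 15.39/11.36 = 1.3545 m.
Velocity V = (1/n)*R^(2/3)*S^(1/2) = (1/0.017)*1.3545^(2/3)*0.0059^(1/2) = 5.5313 m/s.
Discharge Q = A * V = 15.39 * 5.5313 = 85.11 m^3/s.

85.11


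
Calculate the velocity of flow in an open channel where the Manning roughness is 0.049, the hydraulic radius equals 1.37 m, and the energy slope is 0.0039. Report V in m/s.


Manning's equation gives V = (1/n) * R^(2/3) * S^(1/2).
First, compute R^(2/3) = 1.37^(2/3) = 1.2335.
Next, S^(1/2) = 0.0039^(1/2) = 0.06245.
Then 1/n = 1/0.049 = 20.41.
V = 20.41 * 1.2335 * 0.06245 = 1.5721 m/s.

1.5721


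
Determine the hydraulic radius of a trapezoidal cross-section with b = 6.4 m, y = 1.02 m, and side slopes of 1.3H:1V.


For a trapezoidal section with side slope z:
A = (b + z*y)*y = (6.4 + 1.3*1.02)*1.02 = 7.881 m^2.
P = b + 2*y*sqrt(1 + z^2) = 6.4 + 2*1.02*sqrt(1 + 1.3^2) = 9.746 m.
R = A/P = 7.881 / 9.746 = 0.8086 m.

0.8086


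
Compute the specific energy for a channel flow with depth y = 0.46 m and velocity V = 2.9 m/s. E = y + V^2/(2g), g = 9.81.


Specific energy E = y + V^2/(2g).
Velocity head = V^2/(2g) = 2.9^2 / (2*9.81) = 8.41 / 19.62 = 0.4286 m.
E = 0.46 + 0.4286 = 0.8886 m.

0.8886


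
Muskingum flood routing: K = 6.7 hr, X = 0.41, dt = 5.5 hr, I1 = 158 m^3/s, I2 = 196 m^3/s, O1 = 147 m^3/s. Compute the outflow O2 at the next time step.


Muskingum coefficients:
denom = 2*K*(1-X) + dt = 2*6.7*(1-0.41) + 5.5 = 13.406.
C0 = (dt - 2*K*X)/denom = (5.5 - 2*6.7*0.41)/13.406 = 0.0004.
C1 = (dt + 2*K*X)/denom = (5.5 + 2*6.7*0.41)/13.406 = 0.8201.
C2 = (2*K*(1-X) - dt)/denom = 0.1795.
O2 = C0*I2 + C1*I1 + C2*O1
   = 0.0004*196 + 0.8201*158 + 0.1795*147
   = 156.04 m^3/s.

156.04


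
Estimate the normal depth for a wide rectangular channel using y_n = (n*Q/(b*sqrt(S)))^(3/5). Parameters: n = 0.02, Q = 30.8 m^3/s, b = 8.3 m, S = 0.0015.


We use the wide-channel approximation y_n = (n*Q/(b*sqrt(S)))^(3/5).
sqrt(S) = sqrt(0.0015) = 0.03873.
Numerator: n*Q = 0.02 * 30.8 = 0.616.
Denominator: b*sqrt(S) = 8.3 * 0.03873 = 0.321459.
arg = 1.9163.
y_n = 1.9163^(3/5) = 1.4773 m.

1.4773


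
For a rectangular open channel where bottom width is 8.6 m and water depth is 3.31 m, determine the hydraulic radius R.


For a rectangular section:
Flow area A = b * y = 8.6 * 3.31 = 28.47 m^2.
Wetted perimeter P = b + 2y = 8.6 + 2*3.31 = 15.22 m.
Hydraulic radius R = A/P = 28.47 / 15.22 = 1.8703 m.

1.8703


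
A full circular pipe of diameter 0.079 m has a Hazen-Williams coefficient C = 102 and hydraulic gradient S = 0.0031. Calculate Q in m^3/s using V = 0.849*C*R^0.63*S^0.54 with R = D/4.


For a full circular pipe, R = D/4 = 0.079/4 = 0.0198 m.
V = 0.849 * 102 * 0.0198^0.63 * 0.0031^0.54
  = 0.849 * 102 * 0.084374 * 0.044191
  = 0.3229 m/s.
Pipe area A = pi*D^2/4 = pi*0.079^2/4 = 0.0049 m^2.
Q = A * V = 0.0049 * 0.3229 = 0.0016 m^3/s.

0.0016


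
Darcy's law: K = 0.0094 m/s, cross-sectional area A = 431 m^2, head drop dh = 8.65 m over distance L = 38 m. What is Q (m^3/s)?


Darcy's law: Q = K * A * i, where i = dh/L.
Hydraulic gradient i = 8.65 / 38 = 0.227632.
Q = 0.0094 * 431 * 0.227632
  = 0.9222 m^3/s.

0.9222


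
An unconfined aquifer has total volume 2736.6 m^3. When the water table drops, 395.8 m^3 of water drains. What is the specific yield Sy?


Specific yield Sy = Volume drained / Total volume.
Sy = 395.8 / 2736.6
   = 0.1446.

0.1446


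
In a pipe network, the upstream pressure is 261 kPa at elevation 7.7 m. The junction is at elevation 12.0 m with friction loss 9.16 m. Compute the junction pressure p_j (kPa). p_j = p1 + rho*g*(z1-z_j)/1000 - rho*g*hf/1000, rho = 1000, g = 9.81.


Junction pressure: p_j = p1 + rho*g*(z1 - z_j)/1000 - rho*g*hf/1000.
Elevation term = 1000*9.81*(7.7 - 12.0)/1000 = -42.183 kPa.
Friction term = 1000*9.81*9.16/1000 = 89.86 kPa.
p_j = 261 + -42.183 - 89.86 = 128.96 kPa.

128.96


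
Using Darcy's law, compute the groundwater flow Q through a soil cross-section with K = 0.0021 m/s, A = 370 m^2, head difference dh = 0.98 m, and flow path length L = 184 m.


Darcy's law: Q = K * A * i, where i = dh/L.
Hydraulic gradient i = 0.98 / 184 = 0.005326.
Q = 0.0021 * 370 * 0.005326
  = 0.0041 m^3/s.

0.0041


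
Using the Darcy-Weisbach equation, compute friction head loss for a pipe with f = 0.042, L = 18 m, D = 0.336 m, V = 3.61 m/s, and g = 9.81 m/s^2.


Darcy-Weisbach equation: h_f = f * (L/D) * V^2/(2g).
f * L/D = 0.042 * 18/0.336 = 2.25.
V^2/(2g) = 3.61^2 / (2*9.81) = 13.0321 / 19.62 = 0.6642 m.
h_f = 2.25 * 0.6642 = 1.495 m.

1.495


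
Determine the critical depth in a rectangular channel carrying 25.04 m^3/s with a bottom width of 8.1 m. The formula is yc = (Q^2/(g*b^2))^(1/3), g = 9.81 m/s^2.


Using yc = (Q^2 / (g * b^2))^(1/3):
Q^2 = 25.04^2 = 627.0.
g * b^2 = 9.81 * 8.1^2 = 9.81 * 65.61 = 643.63.
Q^2 / (g*b^2) = 627.0 / 643.63 = 0.9742.
yc = 0.9742^(1/3) = 0.9913 m.

0.9913


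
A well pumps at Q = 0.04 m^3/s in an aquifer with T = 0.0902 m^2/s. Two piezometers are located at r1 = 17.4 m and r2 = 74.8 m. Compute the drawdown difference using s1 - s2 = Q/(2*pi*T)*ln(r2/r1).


Thiem equation: s1 - s2 = Q/(2*pi*T) * ln(r2/r1).
ln(r2/r1) = ln(74.8/17.4) = 1.4583.
Q/(2*pi*T) = 0.04 / (2*pi*0.0902) = 0.04 / 0.5667 = 0.0706.
s1 - s2 = 0.0706 * 1.4583 = 0.1029 m.

0.1029


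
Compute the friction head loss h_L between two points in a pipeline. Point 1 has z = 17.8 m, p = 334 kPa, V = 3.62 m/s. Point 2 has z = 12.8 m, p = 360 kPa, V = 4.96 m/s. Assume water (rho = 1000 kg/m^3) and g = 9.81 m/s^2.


Total head at each section: H = z + p/(rho*g) + V^2/(2g).
H1 = 17.8 + 334*1000/(1000*9.81) + 3.62^2/(2*9.81)
   = 17.8 + 34.047 + 0.6679
   = 52.515 m.
H2 = 12.8 + 360*1000/(1000*9.81) + 4.96^2/(2*9.81)
   = 12.8 + 36.697 + 1.2539
   = 50.751 m.
h_L = H1 - H2 = 52.515 - 50.751 = 1.764 m.

1.764


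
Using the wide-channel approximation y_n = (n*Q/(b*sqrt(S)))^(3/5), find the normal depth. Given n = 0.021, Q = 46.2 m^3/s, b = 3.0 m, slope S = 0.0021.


We use the wide-channel approximation y_n = (n*Q/(b*sqrt(S)))^(3/5).
sqrt(S) = sqrt(0.0021) = 0.045826.
Numerator: n*Q = 0.021 * 46.2 = 0.9702.
Denominator: b*sqrt(S) = 3.0 * 0.045826 = 0.137478.
arg = 7.0572.
y_n = 7.0572^(3/5) = 3.2298 m.

3.2298


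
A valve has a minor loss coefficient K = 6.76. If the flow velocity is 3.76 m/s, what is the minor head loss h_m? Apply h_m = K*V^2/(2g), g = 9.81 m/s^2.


Minor loss formula: h_m = K * V^2/(2g).
V^2 = 3.76^2 = 14.1376.
V^2/(2g) = 14.1376 / 19.62 = 0.7206 m.
h_m = 6.76 * 0.7206 = 4.8711 m.

4.8711


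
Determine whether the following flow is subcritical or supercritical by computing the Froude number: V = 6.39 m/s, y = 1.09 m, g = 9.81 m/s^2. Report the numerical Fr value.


The Froude number is defined as Fr = V / sqrt(g*y).
g*y = 9.81 * 1.09 = 10.6929.
sqrt(g*y) = sqrt(10.6929) = 3.27.
Fr = 6.39 / 3.27 = 1.9541.
Since Fr > 1, the flow is supercritical.

1.9541


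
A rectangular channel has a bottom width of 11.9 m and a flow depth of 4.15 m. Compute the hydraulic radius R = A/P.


For a rectangular section:
Flow area A = b * y = 11.9 * 4.15 = 49.39 m^2.
Wetted perimeter P = b + 2y = 11.9 + 2*4.15 = 20.2 m.
Hydraulic radius R = A/P = 49.39 / 20.2 = 2.4448 m.

2.4448


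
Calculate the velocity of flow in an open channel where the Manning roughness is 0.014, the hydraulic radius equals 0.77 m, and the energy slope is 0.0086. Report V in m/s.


Manning's equation gives V = (1/n) * R^(2/3) * S^(1/2).
First, compute R^(2/3) = 0.77^(2/3) = 0.8401.
Next, S^(1/2) = 0.0086^(1/2) = 0.092736.
Then 1/n = 1/0.014 = 71.43.
V = 71.43 * 0.8401 * 0.092736 = 5.5648 m/s.

5.5648


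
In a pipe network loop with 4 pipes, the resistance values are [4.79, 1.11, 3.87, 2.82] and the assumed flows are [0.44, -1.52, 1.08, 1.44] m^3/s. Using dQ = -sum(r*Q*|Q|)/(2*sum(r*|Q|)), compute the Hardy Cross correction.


Numerator terms (r*Q*|Q|): 4.79*0.44*|0.44| = 0.9273; 1.11*-1.52*|-1.52| = -2.5645; 3.87*1.08*|1.08| = 4.514; 2.82*1.44*|1.44| = 5.8476.
Sum of numerator = 8.7243.
Denominator terms (r*|Q|): 4.79*|0.44| = 2.1076; 1.11*|-1.52| = 1.6872; 3.87*|1.08| = 4.1796; 2.82*|1.44| = 4.0608.
2 * sum of denominator = 2 * 12.0352 = 24.0704.
dQ = -8.7243 / 24.0704 = -0.3625 m^3/s.

-0.3625


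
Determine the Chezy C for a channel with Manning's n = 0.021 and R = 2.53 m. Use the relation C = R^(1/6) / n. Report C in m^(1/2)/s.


The Chezy coefficient relates to Manning's n through C = R^(1/6) / n.
R^(1/6) = 2.53^(1/6) = 1.167311.
C = 1.167311 / 0.021 = 55.59 m^(1/2)/s.

55.59


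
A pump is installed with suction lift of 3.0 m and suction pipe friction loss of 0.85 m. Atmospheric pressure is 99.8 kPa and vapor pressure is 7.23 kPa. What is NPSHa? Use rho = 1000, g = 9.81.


NPSHa = p_atm/(rho*g) - z_s - hf_s - p_vap/(rho*g).
p_atm/(rho*g) = 99.8*1000 / (1000*9.81) = 10.173 m.
p_vap/(rho*g) = 7.23*1000 / (1000*9.81) = 0.737 m.
NPSHa = 10.173 - 3.0 - 0.85 - 0.737
      = 5.59 m.

5.59


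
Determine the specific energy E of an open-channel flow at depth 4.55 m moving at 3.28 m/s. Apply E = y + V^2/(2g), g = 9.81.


Specific energy E = y + V^2/(2g).
Velocity head = V^2/(2g) = 3.28^2 / (2*9.81) = 10.7584 / 19.62 = 0.5483 m.
E = 4.55 + 0.5483 = 5.0983 m.

5.0983


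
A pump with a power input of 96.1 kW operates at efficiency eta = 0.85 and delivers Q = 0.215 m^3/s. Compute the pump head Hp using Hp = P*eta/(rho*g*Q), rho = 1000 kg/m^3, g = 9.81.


Pump head formula: Hp = P * eta / (rho * g * Q).
Numerator: P * eta = 96.1 * 1000 * 0.85 = 81685.0 W.
Denominator: rho * g * Q = 1000 * 9.81 * 0.215 = 2109.15.
Hp = 81685.0 / 2109.15 = 38.73 m.

38.73


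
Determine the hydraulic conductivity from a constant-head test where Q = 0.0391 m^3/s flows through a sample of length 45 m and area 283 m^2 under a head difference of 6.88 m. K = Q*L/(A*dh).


From K = Q*L / (A*dh):
Numerator: Q*L = 0.0391 * 45 = 1.7595.
Denominator: A*dh = 283 * 6.88 = 1947.04.
K = 1.7595 / 1947.04 = 0.000904 m/s.

0.000904


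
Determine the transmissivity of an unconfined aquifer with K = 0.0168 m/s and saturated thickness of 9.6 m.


Transmissivity is defined as T = K * h.
T = 0.0168 * 9.6
  = 0.1613 m^2/s.

0.1613


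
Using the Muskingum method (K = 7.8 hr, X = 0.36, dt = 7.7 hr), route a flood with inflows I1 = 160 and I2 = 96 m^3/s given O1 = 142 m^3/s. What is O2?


Muskingum coefficients:
denom = 2*K*(1-X) + dt = 2*7.8*(1-0.36) + 7.7 = 17.684.
C0 = (dt - 2*K*X)/denom = (7.7 - 2*7.8*0.36)/17.684 = 0.1178.
C1 = (dt + 2*K*X)/denom = (7.7 + 2*7.8*0.36)/17.684 = 0.753.
C2 = (2*K*(1-X) - dt)/denom = 0.1292.
O2 = C0*I2 + C1*I1 + C2*O1
   = 0.1178*96 + 0.753*160 + 0.1292*142
   = 150.13 m^3/s.

150.13


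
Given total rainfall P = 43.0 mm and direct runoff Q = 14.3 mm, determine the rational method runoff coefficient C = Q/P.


The runoff coefficient C = runoff depth / rainfall depth.
C = 14.3 / 43.0
  = 0.3326.

0.3326


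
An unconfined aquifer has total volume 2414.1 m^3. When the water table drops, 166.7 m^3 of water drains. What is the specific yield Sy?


Specific yield Sy = Volume drained / Total volume.
Sy = 166.7 / 2414.1
   = 0.0691.

0.0691


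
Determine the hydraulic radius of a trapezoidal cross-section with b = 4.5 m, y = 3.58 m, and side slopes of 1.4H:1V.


For a trapezoidal section with side slope z:
A = (b + z*y)*y = (4.5 + 1.4*3.58)*3.58 = 34.053 m^2.
P = b + 2*y*sqrt(1 + z^2) = 4.5 + 2*3.58*sqrt(1 + 1.4^2) = 16.819 m.
R = A/P = 34.053 / 16.819 = 2.0247 m.

2.0247


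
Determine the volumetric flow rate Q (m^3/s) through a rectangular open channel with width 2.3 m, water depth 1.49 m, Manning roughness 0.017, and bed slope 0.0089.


For a rectangular channel, the cross-sectional area A = b * y = 2.3 * 1.49 = 3.43 m^2.
The wetted perimeter P = b + 2y = 2.3 + 2*1.49 = 5.28 m.
Hydraulic radius R = A/P = 3.43/5.28 = 0.6491 m.
Velocity V = (1/n)*R^(2/3)*S^(1/2) = (1/0.017)*0.6491^(2/3)*0.0089^(1/2) = 4.1601 m/s.
Discharge Q = A * V = 3.43 * 4.1601 = 14.257 m^3/s.

14.257


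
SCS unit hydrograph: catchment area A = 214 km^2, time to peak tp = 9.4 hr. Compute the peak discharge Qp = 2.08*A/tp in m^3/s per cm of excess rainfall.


SCS formula: Qp = 2.08 * A / tp.
Qp = 2.08 * 214 / 9.4
   = 445.12 / 9.4
   = 47.35 m^3/s per cm.

47.35


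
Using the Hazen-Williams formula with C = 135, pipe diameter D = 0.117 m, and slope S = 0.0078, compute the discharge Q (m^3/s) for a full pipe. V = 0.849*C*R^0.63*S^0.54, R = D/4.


For a full circular pipe, R = D/4 = 0.117/4 = 0.0293 m.
V = 0.849 * 135 * 0.0293^0.63 * 0.0078^0.54
  = 0.849 * 135 * 0.108059 * 0.072733
  = 0.9008 m/s.
Pipe area A = pi*D^2/4 = pi*0.117^2/4 = 0.0108 m^2.
Q = A * V = 0.0108 * 0.9008 = 0.0097 m^3/s.

0.0097


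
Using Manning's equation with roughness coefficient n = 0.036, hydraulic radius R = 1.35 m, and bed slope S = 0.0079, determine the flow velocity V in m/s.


Manning's equation gives V = (1/n) * R^(2/3) * S^(1/2).
First, compute R^(2/3) = 1.35^(2/3) = 1.2215.
Next, S^(1/2) = 0.0079^(1/2) = 0.088882.
Then 1/n = 1/0.036 = 27.78.
V = 27.78 * 1.2215 * 0.088882 = 3.0158 m/s.

3.0158


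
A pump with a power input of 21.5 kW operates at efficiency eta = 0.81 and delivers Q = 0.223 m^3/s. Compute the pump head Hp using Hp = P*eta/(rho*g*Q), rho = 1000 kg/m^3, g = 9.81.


Pump head formula: Hp = P * eta / (rho * g * Q).
Numerator: P * eta = 21.5 * 1000 * 0.81 = 17415.0 W.
Denominator: rho * g * Q = 1000 * 9.81 * 0.223 = 2187.63.
Hp = 17415.0 / 2187.63 = 7.96 m.

7.96


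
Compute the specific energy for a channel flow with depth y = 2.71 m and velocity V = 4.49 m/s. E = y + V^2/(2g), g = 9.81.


Specific energy E = y + V^2/(2g).
Velocity head = V^2/(2g) = 4.49^2 / (2*9.81) = 20.1601 / 19.62 = 1.0275 m.
E = 2.71 + 1.0275 = 3.7375 m.

3.7375


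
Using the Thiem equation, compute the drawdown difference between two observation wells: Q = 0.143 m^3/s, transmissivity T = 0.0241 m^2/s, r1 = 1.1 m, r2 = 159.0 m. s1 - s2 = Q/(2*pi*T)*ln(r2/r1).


Thiem equation: s1 - s2 = Q/(2*pi*T) * ln(r2/r1).
ln(r2/r1) = ln(159.0/1.1) = 4.9736.
Q/(2*pi*T) = 0.143 / (2*pi*0.0241) = 0.143 / 0.1514 = 0.9444.
s1 - s2 = 0.9444 * 4.9736 = 4.6969 m.

4.6969


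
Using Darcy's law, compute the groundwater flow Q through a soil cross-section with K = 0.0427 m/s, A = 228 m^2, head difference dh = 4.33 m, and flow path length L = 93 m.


Darcy's law: Q = K * A * i, where i = dh/L.
Hydraulic gradient i = 4.33 / 93 = 0.046559.
Q = 0.0427 * 228 * 0.046559
  = 0.4533 m^3/s.

0.4533


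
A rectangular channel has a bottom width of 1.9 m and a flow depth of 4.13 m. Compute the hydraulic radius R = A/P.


For a rectangular section:
Flow area A = b * y = 1.9 * 4.13 = 7.85 m^2.
Wetted perimeter P = b + 2y = 1.9 + 2*4.13 = 10.16 m.
Hydraulic radius R = A/P = 7.85 / 10.16 = 0.7723 m.

0.7723


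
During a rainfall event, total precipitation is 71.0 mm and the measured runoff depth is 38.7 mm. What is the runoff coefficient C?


The runoff coefficient C = runoff depth / rainfall depth.
C = 38.7 / 71.0
  = 0.5451.

0.5451


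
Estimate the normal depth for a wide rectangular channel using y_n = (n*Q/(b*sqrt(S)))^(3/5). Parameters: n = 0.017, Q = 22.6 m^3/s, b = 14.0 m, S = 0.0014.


We use the wide-channel approximation y_n = (n*Q/(b*sqrt(S)))^(3/5).
sqrt(S) = sqrt(0.0014) = 0.037417.
Numerator: n*Q = 0.017 * 22.6 = 0.3842.
Denominator: b*sqrt(S) = 14.0 * 0.037417 = 0.523838.
arg = 0.7334.
y_n = 0.7334^(3/5) = 0.8303 m.

0.8303


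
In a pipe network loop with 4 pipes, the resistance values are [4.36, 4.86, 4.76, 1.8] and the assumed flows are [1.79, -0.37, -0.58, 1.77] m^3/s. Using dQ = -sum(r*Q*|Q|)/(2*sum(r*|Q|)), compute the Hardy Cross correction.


Numerator terms (r*Q*|Q|): 4.36*1.79*|1.79| = 13.9699; 4.86*-0.37*|-0.37| = -0.6653; 4.76*-0.58*|-0.58| = -1.6013; 1.8*1.77*|1.77| = 5.6392.
Sum of numerator = 17.3425.
Denominator terms (r*|Q|): 4.36*|1.79| = 7.8044; 4.86*|-0.37| = 1.7982; 4.76*|-0.58| = 2.7608; 1.8*|1.77| = 3.186.
2 * sum of denominator = 2 * 15.5494 = 31.0988.
dQ = -17.3425 / 31.0988 = -0.5577 m^3/s.

-0.5577


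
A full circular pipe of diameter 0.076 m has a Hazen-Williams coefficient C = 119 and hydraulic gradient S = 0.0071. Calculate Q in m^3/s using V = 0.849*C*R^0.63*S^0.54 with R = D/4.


For a full circular pipe, R = D/4 = 0.076/4 = 0.019 m.
V = 0.849 * 119 * 0.019^0.63 * 0.0071^0.54
  = 0.849 * 119 * 0.082341 * 0.069132
  = 0.5751 m/s.
Pipe area A = pi*D^2/4 = pi*0.076^2/4 = 0.0045 m^2.
Q = A * V = 0.0045 * 0.5751 = 0.0026 m^3/s.

0.0026


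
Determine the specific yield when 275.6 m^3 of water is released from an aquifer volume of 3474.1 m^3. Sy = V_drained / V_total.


Specific yield Sy = Volume drained / Total volume.
Sy = 275.6 / 3474.1
   = 0.0793.

0.0793


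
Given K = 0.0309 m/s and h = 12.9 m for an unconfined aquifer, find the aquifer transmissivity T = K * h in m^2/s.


Transmissivity is defined as T = K * h.
T = 0.0309 * 12.9
  = 0.3986 m^2/s.

0.3986


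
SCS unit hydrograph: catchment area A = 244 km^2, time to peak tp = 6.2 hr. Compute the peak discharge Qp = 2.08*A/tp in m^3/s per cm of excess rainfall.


SCS formula: Qp = 2.08 * A / tp.
Qp = 2.08 * 244 / 6.2
   = 507.52 / 6.2
   = 81.86 m^3/s per cm.

81.86


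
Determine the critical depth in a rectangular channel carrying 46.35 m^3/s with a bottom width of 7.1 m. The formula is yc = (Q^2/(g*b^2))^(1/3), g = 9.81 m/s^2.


Using yc = (Q^2 / (g * b^2))^(1/3):
Q^2 = 46.35^2 = 2148.32.
g * b^2 = 9.81 * 7.1^2 = 9.81 * 50.41 = 494.52.
Q^2 / (g*b^2) = 2148.32 / 494.52 = 4.3443.
yc = 4.3443^(1/3) = 1.6317 m.

1.6317


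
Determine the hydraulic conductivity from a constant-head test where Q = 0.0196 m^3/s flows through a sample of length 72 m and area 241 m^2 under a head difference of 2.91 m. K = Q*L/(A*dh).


From K = Q*L / (A*dh):
Numerator: Q*L = 0.0196 * 72 = 1.4112.
Denominator: A*dh = 241 * 2.91 = 701.31.
K = 1.4112 / 701.31 = 0.002012 m/s.

0.002012


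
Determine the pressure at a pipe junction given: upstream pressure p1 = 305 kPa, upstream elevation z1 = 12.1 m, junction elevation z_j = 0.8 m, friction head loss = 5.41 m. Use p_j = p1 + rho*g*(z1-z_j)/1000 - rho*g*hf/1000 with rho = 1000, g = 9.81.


Junction pressure: p_j = p1 + rho*g*(z1 - z_j)/1000 - rho*g*hf/1000.
Elevation term = 1000*9.81*(12.1 - 0.8)/1000 = 110.853 kPa.
Friction term = 1000*9.81*5.41/1000 = 53.072 kPa.
p_j = 305 + 110.853 - 53.072 = 362.78 kPa.

362.78


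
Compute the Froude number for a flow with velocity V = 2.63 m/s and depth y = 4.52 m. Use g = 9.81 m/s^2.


The Froude number is defined as Fr = V / sqrt(g*y).
g*y = 9.81 * 4.52 = 44.3412.
sqrt(g*y) = sqrt(44.3412) = 6.6589.
Fr = 2.63 / 6.6589 = 0.395.

0.395


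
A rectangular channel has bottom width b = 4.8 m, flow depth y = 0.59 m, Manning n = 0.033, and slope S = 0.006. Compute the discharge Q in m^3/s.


For a rectangular channel, the cross-sectional area A = b * y = 4.8 * 0.59 = 2.83 m^2.
The wetted perimeter P = b + 2y = 4.8 + 2*0.59 = 5.98 m.
Hydraulic radius R = A/P = 2.83/5.98 = 0.4736 m.
Velocity V = (1/n)*R^(2/3)*S^(1/2) = (1/0.033)*0.4736^(2/3)*0.006^(1/2) = 1.4261 m/s.
Discharge Q = A * V = 2.83 * 1.4261 = 4.039 m^3/s.

4.039


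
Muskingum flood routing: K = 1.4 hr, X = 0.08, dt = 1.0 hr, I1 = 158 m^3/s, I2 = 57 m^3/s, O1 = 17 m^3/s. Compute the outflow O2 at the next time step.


Muskingum coefficients:
denom = 2*K*(1-X) + dt = 2*1.4*(1-0.08) + 1.0 = 3.576.
C0 = (dt - 2*K*X)/denom = (1.0 - 2*1.4*0.08)/3.576 = 0.217.
C1 = (dt + 2*K*X)/denom = (1.0 + 2*1.4*0.08)/3.576 = 0.3423.
C2 = (2*K*(1-X) - dt)/denom = 0.4407.
O2 = C0*I2 + C1*I1 + C2*O1
   = 0.217*57 + 0.3423*158 + 0.4407*17
   = 73.94 m^3/s.

73.94


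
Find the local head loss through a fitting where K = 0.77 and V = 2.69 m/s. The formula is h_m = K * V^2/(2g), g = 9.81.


Minor loss formula: h_m = K * V^2/(2g).
V^2 = 2.69^2 = 7.2361.
V^2/(2g) = 7.2361 / 19.62 = 0.3688 m.
h_m = 0.77 * 0.3688 = 0.284 m.

0.284


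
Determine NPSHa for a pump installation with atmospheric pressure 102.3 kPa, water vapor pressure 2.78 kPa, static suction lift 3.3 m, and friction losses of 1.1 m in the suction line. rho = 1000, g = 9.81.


NPSHa = p_atm/(rho*g) - z_s - hf_s - p_vap/(rho*g).
p_atm/(rho*g) = 102.3*1000 / (1000*9.81) = 10.428 m.
p_vap/(rho*g) = 2.78*1000 / (1000*9.81) = 0.283 m.
NPSHa = 10.428 - 3.3 - 1.1 - 0.283
      = 5.74 m.

5.74


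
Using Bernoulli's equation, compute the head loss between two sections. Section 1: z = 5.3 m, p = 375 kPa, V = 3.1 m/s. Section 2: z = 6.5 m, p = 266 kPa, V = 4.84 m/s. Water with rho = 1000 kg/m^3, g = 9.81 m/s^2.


Total head at each section: H = z + p/(rho*g) + V^2/(2g).
H1 = 5.3 + 375*1000/(1000*9.81) + 3.1^2/(2*9.81)
   = 5.3 + 38.226 + 0.4898
   = 44.016 m.
H2 = 6.5 + 266*1000/(1000*9.81) + 4.84^2/(2*9.81)
   = 6.5 + 27.115 + 1.194
   = 34.809 m.
h_L = H1 - H2 = 44.016 - 34.809 = 9.207 m.

9.207


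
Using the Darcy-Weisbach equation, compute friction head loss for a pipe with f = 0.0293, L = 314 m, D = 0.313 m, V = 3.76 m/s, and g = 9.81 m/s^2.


Darcy-Weisbach equation: h_f = f * (L/D) * V^2/(2g).
f * L/D = 0.0293 * 314/0.313 = 29.3936.
V^2/(2g) = 3.76^2 / (2*9.81) = 14.1376 / 19.62 = 0.7206 m.
h_f = 29.3936 * 0.7206 = 21.18 m.

21.18


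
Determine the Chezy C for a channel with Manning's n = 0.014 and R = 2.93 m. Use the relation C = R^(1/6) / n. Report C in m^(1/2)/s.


The Chezy coefficient relates to Manning's n through C = R^(1/6) / n.
R^(1/6) = 2.93^(1/6) = 1.196221.
C = 1.196221 / 0.014 = 85.44 m^(1/2)/s.

85.44


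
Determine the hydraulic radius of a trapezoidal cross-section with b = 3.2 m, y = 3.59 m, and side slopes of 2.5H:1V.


For a trapezoidal section with side slope z:
A = (b + z*y)*y = (3.2 + 2.5*3.59)*3.59 = 43.708 m^2.
P = b + 2*y*sqrt(1 + z^2) = 3.2 + 2*3.59*sqrt(1 + 2.5^2) = 22.533 m.
R = A/P = 43.708 / 22.533 = 1.9398 m.

1.9398


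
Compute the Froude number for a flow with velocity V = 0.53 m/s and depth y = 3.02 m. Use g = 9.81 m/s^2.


The Froude number is defined as Fr = V / sqrt(g*y).
g*y = 9.81 * 3.02 = 29.6262.
sqrt(g*y) = sqrt(29.6262) = 5.443.
Fr = 0.53 / 5.443 = 0.0974.

0.0974


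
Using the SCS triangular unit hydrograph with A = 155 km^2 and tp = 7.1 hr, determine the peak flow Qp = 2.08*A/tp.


SCS formula: Qp = 2.08 * A / tp.
Qp = 2.08 * 155 / 7.1
   = 322.4 / 7.1
   = 45.41 m^3/s per cm.

45.41


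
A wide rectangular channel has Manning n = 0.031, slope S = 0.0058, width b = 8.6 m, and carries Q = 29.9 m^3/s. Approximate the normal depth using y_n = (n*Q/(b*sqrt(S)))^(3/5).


We use the wide-channel approximation y_n = (n*Q/(b*sqrt(S)))^(3/5).
sqrt(S) = sqrt(0.0058) = 0.076158.
Numerator: n*Q = 0.031 * 29.9 = 0.9269.
Denominator: b*sqrt(S) = 8.6 * 0.076158 = 0.654959.
arg = 1.4152.
y_n = 1.4152^(3/5) = 1.2317 m.

1.2317


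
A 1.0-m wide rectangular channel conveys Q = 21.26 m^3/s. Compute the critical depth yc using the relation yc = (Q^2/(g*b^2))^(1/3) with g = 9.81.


Using yc = (Q^2 / (g * b^2))^(1/3):
Q^2 = 21.26^2 = 451.99.
g * b^2 = 9.81 * 1.0^2 = 9.81 * 1.0 = 9.81.
Q^2 / (g*b^2) = 451.99 / 9.81 = 46.0744.
yc = 46.0744^(1/3) = 3.585 m.

3.585


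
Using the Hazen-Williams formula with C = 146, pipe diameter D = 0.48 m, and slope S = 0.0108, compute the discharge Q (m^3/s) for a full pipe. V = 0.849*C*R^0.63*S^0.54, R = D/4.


For a full circular pipe, R = D/4 = 0.48/4 = 0.12 m.
V = 0.849 * 146 * 0.12^0.63 * 0.0108^0.54
  = 0.849 * 146 * 0.262957 * 0.086706
  = 2.8261 m/s.
Pipe area A = pi*D^2/4 = pi*0.48^2/4 = 0.181 m^2.
Q = A * V = 0.181 * 2.8261 = 0.5114 m^3/s.

0.5114


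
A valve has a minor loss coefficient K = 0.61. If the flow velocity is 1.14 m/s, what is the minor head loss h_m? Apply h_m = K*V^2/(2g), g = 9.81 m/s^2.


Minor loss formula: h_m = K * V^2/(2g).
V^2 = 1.14^2 = 1.2996.
V^2/(2g) = 1.2996 / 19.62 = 0.0662 m.
h_m = 0.61 * 0.0662 = 0.0404 m.

0.0404


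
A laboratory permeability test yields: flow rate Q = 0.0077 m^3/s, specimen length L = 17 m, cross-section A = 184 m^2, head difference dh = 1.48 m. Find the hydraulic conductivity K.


From K = Q*L / (A*dh):
Numerator: Q*L = 0.0077 * 17 = 0.1309.
Denominator: A*dh = 184 * 1.48 = 272.32.
K = 0.1309 / 272.32 = 0.000481 m/s.

0.000481


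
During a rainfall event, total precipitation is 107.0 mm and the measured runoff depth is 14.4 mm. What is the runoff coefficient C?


The runoff coefficient C = runoff depth / rainfall depth.
C = 14.4 / 107.0
  = 0.1346.

0.1346


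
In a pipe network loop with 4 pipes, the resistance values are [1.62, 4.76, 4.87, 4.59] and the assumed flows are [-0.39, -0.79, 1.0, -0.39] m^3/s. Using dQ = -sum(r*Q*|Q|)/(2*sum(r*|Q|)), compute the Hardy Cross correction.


Numerator terms (r*Q*|Q|): 1.62*-0.39*|-0.39| = -0.2464; 4.76*-0.79*|-0.79| = -2.9707; 4.87*1.0*|1.0| = 4.87; 4.59*-0.39*|-0.39| = -0.6981.
Sum of numerator = 0.9547.
Denominator terms (r*|Q|): 1.62*|-0.39| = 0.6318; 4.76*|-0.79| = 3.7604; 4.87*|1.0| = 4.87; 4.59*|-0.39| = 1.7901.
2 * sum of denominator = 2 * 11.0523 = 22.1046.
dQ = -0.9547 / 22.1046 = -0.0432 m^3/s.

-0.0432
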